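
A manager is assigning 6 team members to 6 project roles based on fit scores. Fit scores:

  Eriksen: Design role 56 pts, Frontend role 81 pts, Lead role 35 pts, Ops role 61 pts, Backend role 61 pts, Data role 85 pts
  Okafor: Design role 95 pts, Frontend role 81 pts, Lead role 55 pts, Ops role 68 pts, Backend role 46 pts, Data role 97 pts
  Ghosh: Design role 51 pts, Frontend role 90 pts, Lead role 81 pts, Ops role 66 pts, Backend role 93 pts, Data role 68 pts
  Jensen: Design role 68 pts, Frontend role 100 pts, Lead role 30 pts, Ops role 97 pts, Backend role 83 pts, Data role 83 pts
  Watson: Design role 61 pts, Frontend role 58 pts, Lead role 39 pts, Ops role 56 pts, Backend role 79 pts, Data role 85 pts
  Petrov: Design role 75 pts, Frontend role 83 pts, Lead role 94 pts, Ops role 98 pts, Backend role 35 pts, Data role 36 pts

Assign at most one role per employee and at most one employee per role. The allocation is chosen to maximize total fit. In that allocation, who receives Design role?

Okafor receives Design role.

Optimal: Eriksen→Frontend role (81 pts), Okafor→Design role (95 pts), Ghosh→Backend role (93 pts), Jensen→Ops role (97 pts), Watson→Data role (85 pts), Petrov→Lead role (94 pts) — total 81+95+93+97+85+94 = 545 pts.
Max-entry greedy (repeatedly take the single best remaining cell) gives 484 pts, worse by 61.
Next-best assignment: Eriksen→Data role, Okafor→Design role, Ghosh→Frontend role, Jensen→Ops role, Watson→Backend role, Petrov→Lead role = 540 pts.
Checked against all permutations: 545 pts is optimal.
Okafor's own top role is Data role (97 pts), but forcing Okafor→Data role and reassigning the rest optimally gives only 523 pts — worse by 22.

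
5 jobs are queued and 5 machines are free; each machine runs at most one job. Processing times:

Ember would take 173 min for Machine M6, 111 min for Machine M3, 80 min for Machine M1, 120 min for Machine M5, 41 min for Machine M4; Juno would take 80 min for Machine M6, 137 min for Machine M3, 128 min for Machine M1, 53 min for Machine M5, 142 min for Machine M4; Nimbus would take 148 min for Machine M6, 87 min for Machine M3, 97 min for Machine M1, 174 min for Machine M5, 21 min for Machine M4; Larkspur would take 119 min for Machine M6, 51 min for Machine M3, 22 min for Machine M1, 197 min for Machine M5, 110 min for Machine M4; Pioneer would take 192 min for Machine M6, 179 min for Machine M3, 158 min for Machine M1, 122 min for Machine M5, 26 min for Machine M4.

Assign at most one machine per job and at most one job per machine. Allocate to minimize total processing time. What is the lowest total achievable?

Min total: 335 min

Optimal: Ember→Machine M5 (120 min), Juno→Machine M6 (80 min), Nimbus→Machine M3 (87 min), Larkspur→Machine M1 (22 min), Pioneer→Machine M4 (26 min) — total 120+80+87+22+26 = 335 min.
Column-greedy (each machine in turn goes to its cheapest remaining job) gives 354 min, worse by 19.
Next-best assignment: Ember→Machine M4, Juno→Machine M6, Nimbus→Machine M3, Larkspur→Machine M1, Pioneer→Machine M5 = 352 min.
Swapping Juno↔Nimbus (Juno→Machine M3 137 min, Nimbus→Machine M6 148 min) adds 118.
Every other assignment is strictly worse.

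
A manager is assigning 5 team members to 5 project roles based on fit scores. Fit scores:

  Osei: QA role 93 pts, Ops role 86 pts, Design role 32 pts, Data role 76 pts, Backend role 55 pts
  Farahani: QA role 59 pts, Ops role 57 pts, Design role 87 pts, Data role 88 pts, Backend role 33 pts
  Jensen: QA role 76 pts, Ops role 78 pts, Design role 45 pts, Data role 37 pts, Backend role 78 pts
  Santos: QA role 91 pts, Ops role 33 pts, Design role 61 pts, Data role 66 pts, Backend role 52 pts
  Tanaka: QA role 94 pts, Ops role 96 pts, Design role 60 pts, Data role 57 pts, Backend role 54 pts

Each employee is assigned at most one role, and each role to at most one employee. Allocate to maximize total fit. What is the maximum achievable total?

Maximum total: 428 pts

Optimal: Osei→Data role (76 pts), Farahani→Design role (87 pts), Jensen→Backend role (78 pts), Santos→QA role (91 pts), Tanaka→Ops role (96 pts) — total 76+87+78+91+96 = 428 pts.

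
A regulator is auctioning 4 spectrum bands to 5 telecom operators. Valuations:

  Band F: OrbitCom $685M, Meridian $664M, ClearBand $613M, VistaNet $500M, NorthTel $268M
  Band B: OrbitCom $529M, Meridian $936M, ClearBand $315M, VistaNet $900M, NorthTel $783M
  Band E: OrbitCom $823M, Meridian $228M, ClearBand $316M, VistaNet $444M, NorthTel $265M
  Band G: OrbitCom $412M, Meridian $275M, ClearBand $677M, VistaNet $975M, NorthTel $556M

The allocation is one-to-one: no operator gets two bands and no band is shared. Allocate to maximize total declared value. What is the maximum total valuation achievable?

Max total: $3347M

Optimal: ClearBand→Band F ($613M), Meridian→Band B ($936M), OrbitCom→Band E ($823M), VistaNet→Band G ($975M) — total 613+936+823+975 = $3347M.
Next-best assignment: Meridian→Band F, NorthTel→Band B, OrbitCom→Band E, VistaNet→Band G = $3245M.
Checked against all permutations: $3347M is optimal.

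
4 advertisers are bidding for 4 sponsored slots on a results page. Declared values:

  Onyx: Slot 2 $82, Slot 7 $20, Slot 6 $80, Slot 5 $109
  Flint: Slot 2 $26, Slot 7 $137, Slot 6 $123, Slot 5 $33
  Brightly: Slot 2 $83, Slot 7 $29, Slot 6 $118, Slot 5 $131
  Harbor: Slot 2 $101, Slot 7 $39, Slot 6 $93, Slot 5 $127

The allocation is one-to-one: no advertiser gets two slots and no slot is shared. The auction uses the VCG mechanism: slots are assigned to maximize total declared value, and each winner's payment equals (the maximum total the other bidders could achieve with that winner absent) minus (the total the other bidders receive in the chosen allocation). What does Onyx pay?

Onyx pays $26.

Efficient allocation: Onyx→Slot 5 ($109), Flint→Slot 7 ($137), Brightly→Slot 6 ($118), Harbor→Slot 2 ($101); total welfare W = $465.
Onyx receives Slot 5 at value $109, so the others get W − 109 = $356.
Without Onyx: best allocation of the remaining 3 bidders over all 4 slots is Flint→Slot 7 ($137), Brightly→Slot 6 ($118), Harbor→Slot 5 ($127), total $382.
VCG payment = (others' best without Onyx) − (others' welfare with Onyx) = 382 − 356 = $26.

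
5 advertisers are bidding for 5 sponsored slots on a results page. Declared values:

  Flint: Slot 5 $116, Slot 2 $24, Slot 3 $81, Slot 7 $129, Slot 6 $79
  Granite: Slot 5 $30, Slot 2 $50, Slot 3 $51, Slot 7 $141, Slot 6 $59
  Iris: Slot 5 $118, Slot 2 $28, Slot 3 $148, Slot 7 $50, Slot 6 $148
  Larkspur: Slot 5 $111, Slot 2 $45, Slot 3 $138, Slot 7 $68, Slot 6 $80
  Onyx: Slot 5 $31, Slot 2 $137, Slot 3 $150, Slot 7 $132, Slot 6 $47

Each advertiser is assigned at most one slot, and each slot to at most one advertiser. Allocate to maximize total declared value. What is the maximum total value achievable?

Maximum total: $680

Optimal: Flint→Slot 5 ($116), Granite→Slot 7 ($141), Iris→Slot 6 ($148), Larkspur→Slot 3 ($138), Onyx→Slot 2 ($137) — total 116+141+148+138+137 = $680.
Column-greedy (each slot in turn goes to its best remaining advertiser) gives $613, worse by 67.
Swapping Larkspur↔Onyx (Larkspur→Slot 2 $45, Onyx→Slot 3 $150) loses 80.
Every other assignment is strictly worse.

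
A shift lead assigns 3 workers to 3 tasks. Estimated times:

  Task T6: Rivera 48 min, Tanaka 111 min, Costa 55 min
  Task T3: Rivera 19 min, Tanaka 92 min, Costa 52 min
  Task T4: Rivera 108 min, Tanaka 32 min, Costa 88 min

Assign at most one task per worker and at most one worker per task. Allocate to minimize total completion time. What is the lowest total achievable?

Min total: 106 min

Optimal: Rivera→Task T3 (19 min), Tanaka→Task T4 (32 min), Costa→Task T6 (55 min) — total 19+32+55 = 106 min.
Column-greedy (each task in turn goes to its cheapest remaining worker) gives 132 min, worse by 26.
Next-best assignment: Rivera→Task T6, Tanaka→Task T4, Costa→Task T3 = 132 min.
Swapping Tanaka↔Costa (Tanaka→Task T6 111 min, Costa→Task T4 88 min) adds 112.
Checked against all permutations: 106 min is optimal.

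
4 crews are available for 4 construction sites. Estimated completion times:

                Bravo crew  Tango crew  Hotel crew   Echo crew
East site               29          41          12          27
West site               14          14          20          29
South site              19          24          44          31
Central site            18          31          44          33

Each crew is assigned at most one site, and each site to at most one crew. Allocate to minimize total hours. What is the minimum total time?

This is a one-to-one assignment (minimum-cost bipartite matching).
Optimal: Bravo crew→Central site (18 hours), Tango crew→West site (14 hours), Hotel crew→East site (12 hours), Echo crew→South site (31 hours) — total 18+14+12+31 = 75 hours.
Column-greedy (each site in turn goes to its cheapest remaining crew) gives 83 hours, worse by 8.
Next-best assignment: Bravo crew→South site, Tango crew→West site, Hotel crew→East site, Echo crew→Central site = 78 hours.

Min total: 75 hours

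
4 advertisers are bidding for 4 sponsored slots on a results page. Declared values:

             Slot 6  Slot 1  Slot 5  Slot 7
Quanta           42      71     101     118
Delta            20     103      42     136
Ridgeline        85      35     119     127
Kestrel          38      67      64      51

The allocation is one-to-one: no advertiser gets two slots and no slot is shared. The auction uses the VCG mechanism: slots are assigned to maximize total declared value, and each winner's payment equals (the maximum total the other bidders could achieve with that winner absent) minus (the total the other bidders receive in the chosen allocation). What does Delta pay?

Efficient allocation: Quanta→Slot 5 ($101), Delta→Slot 7 ($136), Ridgeline→Slot 6 ($85), Kestrel→Slot 1 ($67); total welfare W = $389.
Delta receives Slot 7 at value $136, so the others get W − 136 = $253.
Without Delta: best allocation of the remaining 3 bidders over all 4 slots is Quanta→Slot 7 ($118), Ridgeline→Slot 5 ($119), Kestrel→Slot 1 ($67), total $304.
VCG payment = (others' best without Delta) − (others' welfare with Delta) = 304 − 253 = $51.

Delta pays $51.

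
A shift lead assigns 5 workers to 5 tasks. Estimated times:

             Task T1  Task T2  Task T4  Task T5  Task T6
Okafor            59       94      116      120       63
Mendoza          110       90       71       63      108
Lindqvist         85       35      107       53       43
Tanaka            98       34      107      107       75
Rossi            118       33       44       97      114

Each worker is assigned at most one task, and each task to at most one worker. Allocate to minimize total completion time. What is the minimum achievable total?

Optimal: Okafor→Task T1 (59 min), Mendoza→Task T5 (63 min), Lindqvist→Task T6 (43 min), Tanaka→Task T2 (34 min), Rossi→Task T4 (44 min) — total 59+63+43+34+44 = 243 min.
Min-entry greedy (repeatedly take the single cheapest remaining cell) gives 305 min, worse by 62.
Swapping Mendoza↔Rossi (Mendoza→Task T4 71 min, Rossi→Task T5 97 min) adds 61.
Checked against all permutations: 243 min is optimal.

Min total: 243 min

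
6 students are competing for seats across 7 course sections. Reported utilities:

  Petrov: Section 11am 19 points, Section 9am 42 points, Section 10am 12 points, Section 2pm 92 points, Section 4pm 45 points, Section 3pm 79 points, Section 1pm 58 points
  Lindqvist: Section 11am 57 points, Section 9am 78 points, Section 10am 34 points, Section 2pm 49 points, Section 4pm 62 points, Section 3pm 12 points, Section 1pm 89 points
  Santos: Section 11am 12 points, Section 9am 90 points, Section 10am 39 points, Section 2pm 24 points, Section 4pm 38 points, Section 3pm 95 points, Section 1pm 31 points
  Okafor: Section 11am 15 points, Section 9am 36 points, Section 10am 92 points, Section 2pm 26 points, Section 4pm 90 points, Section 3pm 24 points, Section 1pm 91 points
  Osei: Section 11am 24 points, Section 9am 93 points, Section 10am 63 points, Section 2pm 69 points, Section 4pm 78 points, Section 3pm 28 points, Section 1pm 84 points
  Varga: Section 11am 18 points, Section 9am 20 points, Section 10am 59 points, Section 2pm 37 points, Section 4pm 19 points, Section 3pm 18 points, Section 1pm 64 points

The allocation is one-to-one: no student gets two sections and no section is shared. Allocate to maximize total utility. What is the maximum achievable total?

Optimal: Petrov→Section 2pm (92 points), Lindqvist→Section 1pm (89 points), Santos→Section 3pm (95 points), Okafor→Section 4pm (90 points), Osei→Section 9am (93 points), Varga→Section 10am (59 points) — total 92+89+95+90+93+59 = 518 points.
Row-greedy (each student in turn takes its best remaining section) gives 480 points, worse by 38.

Max total: 518 points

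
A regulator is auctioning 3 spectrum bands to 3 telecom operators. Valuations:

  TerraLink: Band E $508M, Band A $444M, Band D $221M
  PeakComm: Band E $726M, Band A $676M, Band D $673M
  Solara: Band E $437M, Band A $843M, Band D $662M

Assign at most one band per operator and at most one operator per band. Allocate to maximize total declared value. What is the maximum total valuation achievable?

Max total: $2024M

Optimal: TerraLink→Band E ($508M), PeakComm→Band D ($673M), Solara→Band A ($843M) — total 508+673+843 = $2024M.
Row-greedy (each operator in turn takes its best remaining band) gives $1846M, worse by 178.
Every other assignment is strictly worse.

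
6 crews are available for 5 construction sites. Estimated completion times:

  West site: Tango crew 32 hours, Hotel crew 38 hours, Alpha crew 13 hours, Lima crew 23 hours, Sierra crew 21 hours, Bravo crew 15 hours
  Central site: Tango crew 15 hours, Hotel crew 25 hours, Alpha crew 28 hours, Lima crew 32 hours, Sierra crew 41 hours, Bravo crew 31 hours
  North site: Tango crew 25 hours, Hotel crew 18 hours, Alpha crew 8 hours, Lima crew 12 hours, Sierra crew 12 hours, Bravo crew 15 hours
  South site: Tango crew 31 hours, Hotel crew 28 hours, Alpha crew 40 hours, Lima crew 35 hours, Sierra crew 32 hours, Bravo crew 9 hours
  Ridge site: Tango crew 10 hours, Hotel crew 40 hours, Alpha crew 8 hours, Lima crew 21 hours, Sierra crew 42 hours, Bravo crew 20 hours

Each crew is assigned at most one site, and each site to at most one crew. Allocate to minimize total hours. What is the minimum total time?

Min total: 65 hours

Treat this as an assignment problem: match each crew to one site.
Optimal: Sierra crew→West site (21 hours), Tango crew→Central site (15 hours), Lima crew→North site (12 hours), Bravo crew→South site (9 hours), Alpha crew→Ridge site (8 hours) — total 21+15+12+9+8 = 65 hours.
Column-greedy (each site in turn goes to its cheapest remaining crew) gives 89 hours, worse by 24.
Next-best assignment: Lima crew→West site, Tango crew→Central site, Sierra crew→North site, Bravo crew→South site, Alpha crew→Ridge site = 67 hours.
Every other assignment is strictly worse.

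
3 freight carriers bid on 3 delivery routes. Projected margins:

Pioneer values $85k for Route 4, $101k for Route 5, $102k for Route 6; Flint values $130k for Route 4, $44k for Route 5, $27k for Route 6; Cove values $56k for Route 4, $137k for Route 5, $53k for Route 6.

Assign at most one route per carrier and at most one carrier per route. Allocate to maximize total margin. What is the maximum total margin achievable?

Maximum total: $369k

Optimal: Pioneer→Route 6 ($102k), Flint→Route 4 ($130k), Cove→Route 5 ($137k) — total 102+130+137 = $369k.
Next-best assignment: Pioneer→Route 5, Flint→Route 4, Cove→Route 6 = $284k.
Swapping Flint↔Pioneer (Flint→Route 6 $27k, Pioneer→Route 4 $85k) loses 120.
No other one-to-one assignment exceeds $369k.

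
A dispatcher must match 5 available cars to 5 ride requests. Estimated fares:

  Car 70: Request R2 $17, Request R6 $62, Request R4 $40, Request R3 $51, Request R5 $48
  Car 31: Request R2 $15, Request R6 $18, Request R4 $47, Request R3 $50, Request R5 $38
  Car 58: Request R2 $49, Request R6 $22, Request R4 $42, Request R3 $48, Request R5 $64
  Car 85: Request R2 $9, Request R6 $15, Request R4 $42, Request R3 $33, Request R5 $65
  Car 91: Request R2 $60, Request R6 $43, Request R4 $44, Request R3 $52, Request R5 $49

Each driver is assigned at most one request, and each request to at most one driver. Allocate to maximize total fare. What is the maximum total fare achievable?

Optimal: Car 70→Request R6 ($62), Car 31→Request R4 ($47), Car 58→Request R3 ($48), Car 85→Request R5 ($65), Car 91→Request R2 ($60) — total 62+47+48+65+60 = $282.
Row-greedy (each driver in turn takes its best remaining request) gives $278, worse by 4.
Next-best assignment: Car 70→Request R6, Car 31→Request R3, Car 58→Request R4, Car 85→Request R5, Car 91→Request R2 = $279.
Checked against all permutations: $282 is optimal.

Maximum total: $282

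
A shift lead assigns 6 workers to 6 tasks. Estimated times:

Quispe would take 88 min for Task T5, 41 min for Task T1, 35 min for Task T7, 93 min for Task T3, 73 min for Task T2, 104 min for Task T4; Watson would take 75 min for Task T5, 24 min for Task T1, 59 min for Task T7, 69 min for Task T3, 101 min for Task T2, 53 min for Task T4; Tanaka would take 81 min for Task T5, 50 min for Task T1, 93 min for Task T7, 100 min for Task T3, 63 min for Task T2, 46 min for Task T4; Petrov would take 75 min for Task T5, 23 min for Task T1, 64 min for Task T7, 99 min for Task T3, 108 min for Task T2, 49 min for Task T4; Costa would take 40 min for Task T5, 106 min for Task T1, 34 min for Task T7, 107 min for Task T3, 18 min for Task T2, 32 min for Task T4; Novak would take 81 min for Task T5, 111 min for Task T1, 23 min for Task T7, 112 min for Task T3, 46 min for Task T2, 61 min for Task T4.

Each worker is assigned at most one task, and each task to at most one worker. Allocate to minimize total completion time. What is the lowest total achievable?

Optimal: Quispe→Task T7 (35 min), Watson→Task T3 (69 min), Tanaka→Task T4 (46 min), Petrov→Task T1 (23 min), Costa→Task T5 (40 min), Novak→Task T2 (46 min) — total 35+69+46+23+40+46 = 259 min.
Column-greedy (each task in turn goes to its cheapest remaining worker) gives 322 min, worse by 63.
Next-best assignment: Quispe→Task T5, Watson→Task T3, Tanaka→Task T4, Petrov→Task T1, Costa→Task T2, Novak→Task T7 = 267 min.
No other one-to-one assignment undercuts 259 min.

Min total: 259 min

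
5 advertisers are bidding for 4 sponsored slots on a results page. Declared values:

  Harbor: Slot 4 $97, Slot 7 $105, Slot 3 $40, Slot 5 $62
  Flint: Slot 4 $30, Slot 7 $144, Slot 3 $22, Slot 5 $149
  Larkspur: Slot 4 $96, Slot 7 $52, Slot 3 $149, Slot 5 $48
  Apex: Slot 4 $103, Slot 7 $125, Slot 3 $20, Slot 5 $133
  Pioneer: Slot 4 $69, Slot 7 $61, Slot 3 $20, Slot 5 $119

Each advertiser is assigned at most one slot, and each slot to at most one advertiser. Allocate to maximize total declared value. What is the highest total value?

Maximum total: $523

This is a one-to-one assignment (maximum-weight bipartite matching).
Optimal: Harbor→Slot 4 ($97), Flint→Slot 7 ($144), Larkspur→Slot 3 ($149), Apex→Slot 5 ($133) — total 97+144+149+133 = $523.
Row-greedy (each advertiser in turn takes its best remaining slot) gives $506, worse by 17.
Swapping Flint↔Harbor (Flint→Slot 4 $30, Harbor→Slot 7 $105) loses 106.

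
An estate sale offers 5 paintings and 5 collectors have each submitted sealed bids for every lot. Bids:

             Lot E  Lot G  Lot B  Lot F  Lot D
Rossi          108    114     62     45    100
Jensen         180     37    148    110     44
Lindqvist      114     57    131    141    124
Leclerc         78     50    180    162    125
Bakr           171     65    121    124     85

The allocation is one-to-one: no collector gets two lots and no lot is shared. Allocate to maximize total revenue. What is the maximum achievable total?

Max total: $722

Optimal: Rossi→Lot G ($114), Jensen→Lot E ($180), Lindqvist→Lot D ($124), Leclerc→Lot B ($180), Bakr→Lot F ($124) — total 114+180+124+180+124 = $722.
Column-greedy (each lot in turn goes to its best remaining collector) gives $700, worse by 22.
Next-best assignment: Rossi→Lot G, Jensen→Lot B, Lindqvist→Lot D, Leclerc→Lot F, Bakr→Lot E = $719.
No other one-to-one assignment exceeds $722.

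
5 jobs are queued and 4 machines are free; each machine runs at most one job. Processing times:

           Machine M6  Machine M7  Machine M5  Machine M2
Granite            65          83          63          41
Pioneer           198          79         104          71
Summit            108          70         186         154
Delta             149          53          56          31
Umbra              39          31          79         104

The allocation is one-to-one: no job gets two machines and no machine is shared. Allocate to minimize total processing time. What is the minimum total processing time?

Optimal: Umbra→Machine M6 (39 min), Summit→Machine M7 (70 min), Granite→Machine M5 (63 min), Delta→Machine M2 (31 min) — total 39+70+63+31 = 203 min.
Swapping Granite↔Summit (Granite→Machine M7 83 min, Summit→Machine M5 186 min) adds 136.
Checked against all permutations: 203 min is optimal.

Minimum total: 203 min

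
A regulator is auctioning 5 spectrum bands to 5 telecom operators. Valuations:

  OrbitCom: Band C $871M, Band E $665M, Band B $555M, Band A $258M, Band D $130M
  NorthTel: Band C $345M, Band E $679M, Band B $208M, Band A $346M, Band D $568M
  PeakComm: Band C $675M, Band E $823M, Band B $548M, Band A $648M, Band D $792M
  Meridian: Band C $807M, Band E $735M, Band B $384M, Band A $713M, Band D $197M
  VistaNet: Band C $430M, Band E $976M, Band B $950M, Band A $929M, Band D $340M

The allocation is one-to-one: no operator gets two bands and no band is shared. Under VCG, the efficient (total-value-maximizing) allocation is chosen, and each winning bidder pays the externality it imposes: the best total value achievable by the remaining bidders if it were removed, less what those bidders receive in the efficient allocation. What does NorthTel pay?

Efficient allocation: OrbitCom→Band C ($871M), NorthTel→Band E ($679M), PeakComm→Band D ($792M), Meridian→Band A ($713M), VistaNet→Band B ($950M); total welfare W = $4005M.
NorthTel receives Band E at value $679M, so the others get W − 679 = $3326M.
Without NorthTel: best allocation of the remaining 4 bidders over all 5 bands is OrbitCom→Band C ($871M), PeakComm→Band E ($823M), Meridian→Band A ($713M), VistaNet→Band B ($950M), total $3357M.
VCG payment = (others' best without NorthTel) − (others' welfare with NorthTel) = 3357 − 3326 = $31M.

NorthTel pays $31M.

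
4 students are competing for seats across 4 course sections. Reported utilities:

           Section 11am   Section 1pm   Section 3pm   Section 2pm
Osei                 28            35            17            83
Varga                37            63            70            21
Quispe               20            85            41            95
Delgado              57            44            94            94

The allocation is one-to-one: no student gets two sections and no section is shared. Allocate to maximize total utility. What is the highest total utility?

Optimal: Osei→Section 2pm (83 points), Varga→Section 11am (37 points), Quispe→Section 1pm (85 points), Delgado→Section 3pm (94 points) — total 83+37+85+94 = 299 points.
Max-entry greedy (repeatedly take the single best remaining cell) gives 280 points, worse by 19.
Next-best assignment: Osei→Section 2pm, Varga→Section 3pm, Quispe→Section 1pm, Delgado→Section 11am = 295 points.
Checked against all permutations: 299 points is optimal.

Maximum total: 299 points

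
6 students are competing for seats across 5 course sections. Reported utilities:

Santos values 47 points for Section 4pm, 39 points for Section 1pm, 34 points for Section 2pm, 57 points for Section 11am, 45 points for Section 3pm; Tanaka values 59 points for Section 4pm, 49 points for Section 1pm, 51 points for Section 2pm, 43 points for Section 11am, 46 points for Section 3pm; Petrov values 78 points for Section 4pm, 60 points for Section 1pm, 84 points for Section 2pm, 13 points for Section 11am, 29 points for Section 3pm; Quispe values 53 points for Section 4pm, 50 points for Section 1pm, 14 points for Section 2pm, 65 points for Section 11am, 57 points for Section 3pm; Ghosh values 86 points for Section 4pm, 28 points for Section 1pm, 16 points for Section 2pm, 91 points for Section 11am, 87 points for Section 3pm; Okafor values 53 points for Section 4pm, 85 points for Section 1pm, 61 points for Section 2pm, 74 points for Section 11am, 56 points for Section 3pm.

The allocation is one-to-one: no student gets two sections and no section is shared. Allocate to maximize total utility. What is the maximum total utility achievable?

This is the linear assignment problem.
Optimal: Tanaka→Section 4pm (59 points), Okafor→Section 1pm (85 points), Petrov→Section 2pm (84 points), Quispe→Section 11am (65 points), Ghosh→Section 3pm (87 points) — total 59+85+84+65+87 = 380 points.
Next-best assignment: Tanaka→Section 4pm, Okafor→Section 1pm, Petrov→Section 2pm, Ghosh→Section 11am, Quispe→Section 3pm = 376 points.

Max total: 380 points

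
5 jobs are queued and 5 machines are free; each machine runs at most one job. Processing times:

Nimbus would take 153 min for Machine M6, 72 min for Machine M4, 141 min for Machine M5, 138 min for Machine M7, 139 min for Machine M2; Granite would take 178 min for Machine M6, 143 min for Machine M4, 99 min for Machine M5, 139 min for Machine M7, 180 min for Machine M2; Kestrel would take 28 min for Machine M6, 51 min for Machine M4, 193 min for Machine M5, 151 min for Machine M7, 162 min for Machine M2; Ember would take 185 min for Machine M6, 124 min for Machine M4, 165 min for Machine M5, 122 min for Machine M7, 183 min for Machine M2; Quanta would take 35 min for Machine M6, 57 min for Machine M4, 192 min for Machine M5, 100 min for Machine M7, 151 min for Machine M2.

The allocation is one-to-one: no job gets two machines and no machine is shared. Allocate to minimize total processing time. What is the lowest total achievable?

Minimum total: 445 min

Treat this as an assignment problem: match each job to one machine.
Optimal: Nimbus→Machine M2 (139 min), Granite→Machine M5 (99 min), Kestrel→Machine M6 (28 min), Ember→Machine M7 (122 min), Quanta→Machine M4 (57 min) — total 139+99+28+122+57 = 445 min.
Row-greedy (each job in turn takes its cheapest remaining machine) gives 472 min, worse by 27.
Swapping Quanta↔Nimbus (Quanta→Machine M2 151 min, Nimbus→Machine M4 72 min) adds 27.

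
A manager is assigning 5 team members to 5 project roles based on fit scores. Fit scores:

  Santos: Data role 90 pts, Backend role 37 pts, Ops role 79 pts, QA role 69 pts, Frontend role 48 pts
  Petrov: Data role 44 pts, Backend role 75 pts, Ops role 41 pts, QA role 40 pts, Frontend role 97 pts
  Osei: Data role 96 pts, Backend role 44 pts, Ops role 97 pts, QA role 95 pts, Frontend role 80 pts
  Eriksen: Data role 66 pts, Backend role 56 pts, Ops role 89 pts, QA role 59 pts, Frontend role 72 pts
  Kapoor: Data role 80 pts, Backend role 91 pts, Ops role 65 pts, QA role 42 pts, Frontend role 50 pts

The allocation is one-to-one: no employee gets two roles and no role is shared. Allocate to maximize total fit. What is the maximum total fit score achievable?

Maximum total: 462 pts

This is the linear assignment problem.
Optimal: Santos→Data role (90 pts), Petrov→Frontend role (97 pts), Osei→QA role (95 pts), Eriksen→Ops role (89 pts), Kapoor→Backend role (91 pts) — total 90+97+95+89+91 = 462 pts.
Row-greedy (each employee in turn takes its best remaining role) gives 434 pts, worse by 28.
Every other assignment is strictly worse.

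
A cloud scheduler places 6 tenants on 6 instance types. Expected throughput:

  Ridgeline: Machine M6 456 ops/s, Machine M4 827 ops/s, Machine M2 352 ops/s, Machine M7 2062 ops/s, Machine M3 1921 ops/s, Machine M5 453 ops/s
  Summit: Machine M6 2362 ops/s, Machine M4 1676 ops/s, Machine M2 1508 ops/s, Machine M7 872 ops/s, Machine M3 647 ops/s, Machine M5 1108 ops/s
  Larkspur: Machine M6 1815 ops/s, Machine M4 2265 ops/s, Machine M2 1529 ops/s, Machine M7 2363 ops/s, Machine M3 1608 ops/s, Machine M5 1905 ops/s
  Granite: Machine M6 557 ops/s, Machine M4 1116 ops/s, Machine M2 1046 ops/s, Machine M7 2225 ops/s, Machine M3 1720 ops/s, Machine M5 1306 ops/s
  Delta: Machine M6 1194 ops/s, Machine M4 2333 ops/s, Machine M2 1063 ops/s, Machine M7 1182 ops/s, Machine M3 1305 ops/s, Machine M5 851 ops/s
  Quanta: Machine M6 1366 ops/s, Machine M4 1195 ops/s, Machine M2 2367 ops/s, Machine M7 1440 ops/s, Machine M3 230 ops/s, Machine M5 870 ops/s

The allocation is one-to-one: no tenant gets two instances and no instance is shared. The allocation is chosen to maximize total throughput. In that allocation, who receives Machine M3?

Ridgeline receives Machine M3.

This is a one-to-one assignment (maximum-weight bipartite matching).
Optimal: Ridgeline→Machine M3 (1921 ops/s), Summit→Machine M6 (2362 ops/s), Larkspur→Machine M5 (1905 ops/s), Granite→Machine M7 (2225 ops/s), Delta→Machine M4 (2333 ops/s), Quanta→Machine M2 (2367 ops/s) — total 1921+2362+1905+2225+2333+2367 = 13113 ops/s.
Max-entry greedy (repeatedly take the single best remaining cell) gives 12652 ops/s, worse by 461.
Swapping Summit↔Granite (Summit→Machine M7 872 ops/s, Granite→Machine M6 557 ops/s) loses 3158.
Ridgeline's own top instance is Machine M7 (2062 ops/s), but forcing Ridgeline→Machine M7 and reassigning the rest optimally gives only 12749 ops/s — worse by 364.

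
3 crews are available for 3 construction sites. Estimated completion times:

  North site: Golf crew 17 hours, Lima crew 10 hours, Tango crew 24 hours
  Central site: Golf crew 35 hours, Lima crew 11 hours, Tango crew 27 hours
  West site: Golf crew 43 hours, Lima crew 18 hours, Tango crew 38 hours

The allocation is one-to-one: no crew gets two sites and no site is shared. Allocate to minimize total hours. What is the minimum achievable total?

Minimum total: 62 hours

Optimal: Golf crew→North site (17 hours), Lima crew→West site (18 hours), Tango crew→Central site (27 hours) — total 17+18+27 = 62 hours.
Row-greedy (each crew in turn takes its cheapest remaining site) gives 66 hours, worse by 4.
Checked against all permutations: 62 hours is optimal.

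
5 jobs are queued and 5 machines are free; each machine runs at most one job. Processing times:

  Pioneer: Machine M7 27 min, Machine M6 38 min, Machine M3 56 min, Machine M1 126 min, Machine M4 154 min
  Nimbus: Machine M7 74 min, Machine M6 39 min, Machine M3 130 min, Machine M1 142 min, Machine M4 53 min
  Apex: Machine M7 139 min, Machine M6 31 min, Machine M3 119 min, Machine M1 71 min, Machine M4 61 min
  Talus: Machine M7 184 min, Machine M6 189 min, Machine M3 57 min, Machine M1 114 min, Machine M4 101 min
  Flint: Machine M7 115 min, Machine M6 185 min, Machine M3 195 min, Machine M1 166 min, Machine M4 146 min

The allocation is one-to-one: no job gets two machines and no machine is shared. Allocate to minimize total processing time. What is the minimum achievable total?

Min total: 334 min

Optimal: Pioneer→Machine M7 (27 min), Nimbus→Machine M4 (53 min), Apex→Machine M6 (31 min), Talus→Machine M3 (57 min), Flint→Machine M1 (166 min) — total 27+53+31+57+166 = 334 min.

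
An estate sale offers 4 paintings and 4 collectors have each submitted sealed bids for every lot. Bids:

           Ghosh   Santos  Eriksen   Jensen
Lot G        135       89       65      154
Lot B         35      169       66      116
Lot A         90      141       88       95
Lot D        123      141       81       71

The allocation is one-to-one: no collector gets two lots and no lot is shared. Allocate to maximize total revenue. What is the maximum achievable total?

Maximum total: $534

Treat this as an assignment problem: match each collector to one lot.
Optimal: Ghosh→Lot D ($123), Santos→Lot B ($169), Eriksen→Lot A ($88), Jensen→Lot G ($154) — total 123+169+88+154 = $534.
Row-greedy (each collector in turn takes its best remaining lot) gives $463, worse by 71.
No other one-to-one assignment exceeds $534.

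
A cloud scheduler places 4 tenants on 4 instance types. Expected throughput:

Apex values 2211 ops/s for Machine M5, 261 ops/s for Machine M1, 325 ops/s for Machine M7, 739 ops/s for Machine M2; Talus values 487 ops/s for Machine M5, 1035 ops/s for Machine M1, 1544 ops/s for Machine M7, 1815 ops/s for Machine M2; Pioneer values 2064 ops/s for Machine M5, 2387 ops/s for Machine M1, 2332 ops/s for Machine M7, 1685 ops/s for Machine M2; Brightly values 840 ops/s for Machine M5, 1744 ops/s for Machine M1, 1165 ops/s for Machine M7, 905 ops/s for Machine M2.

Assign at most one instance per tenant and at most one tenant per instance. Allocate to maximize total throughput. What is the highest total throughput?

Max total: 8102 ops/s

Optimal: Apex→Machine M5 (2211 ops/s), Talus→Machine M2 (1815 ops/s), Pioneer→Machine M7 (2332 ops/s), Brightly→Machine M1 (1744 ops/s) — total 2211+1815+2332+1744 = 8102 ops/s.
Max-entry greedy (repeatedly take the single best remaining cell) gives 7578 ops/s, worse by 524.
Next-best assignment: Apex→Machine M5, Talus→Machine M2, Pioneer→Machine M1, Brightly→Machine M7 = 7578 ops/s.
Swapping Talus↔Pioneer (Talus→Machine M7 1544 ops/s, Pioneer→Machine M2 1685 ops/s) loses 918.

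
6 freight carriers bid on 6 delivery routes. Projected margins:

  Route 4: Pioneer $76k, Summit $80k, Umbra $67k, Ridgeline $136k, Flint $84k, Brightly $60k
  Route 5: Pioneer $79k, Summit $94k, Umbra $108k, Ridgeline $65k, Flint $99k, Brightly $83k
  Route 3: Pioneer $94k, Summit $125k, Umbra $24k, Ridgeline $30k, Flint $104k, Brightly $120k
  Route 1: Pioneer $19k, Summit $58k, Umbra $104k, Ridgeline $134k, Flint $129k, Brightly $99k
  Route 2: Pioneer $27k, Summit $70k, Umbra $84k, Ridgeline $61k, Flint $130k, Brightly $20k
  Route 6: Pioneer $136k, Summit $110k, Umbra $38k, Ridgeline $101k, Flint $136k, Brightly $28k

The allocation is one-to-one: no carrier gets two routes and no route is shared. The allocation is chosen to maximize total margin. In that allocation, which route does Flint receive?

Flint receives Route 2.

Optimal: Pioneer→Route 6 ($136k), Summit→Route 3 ($125k), Umbra→Route 5 ($108k), Ridgeline→Route 4 ($136k), Flint→Route 2 ($130k), Brightly→Route 1 ($99k) — total 136+125+108+136+130+99 = $734k.
Swapping Umbra↔Ridgeline (Umbra→Route 4 $67k, Ridgeline→Route 5 $65k) loses 112.
Every other assignment is strictly worse.
Flint's own top route is Route 6 ($136k), but forcing Flint→Route 6 and reassigning the rest optimally gives only $659k — worse by 75.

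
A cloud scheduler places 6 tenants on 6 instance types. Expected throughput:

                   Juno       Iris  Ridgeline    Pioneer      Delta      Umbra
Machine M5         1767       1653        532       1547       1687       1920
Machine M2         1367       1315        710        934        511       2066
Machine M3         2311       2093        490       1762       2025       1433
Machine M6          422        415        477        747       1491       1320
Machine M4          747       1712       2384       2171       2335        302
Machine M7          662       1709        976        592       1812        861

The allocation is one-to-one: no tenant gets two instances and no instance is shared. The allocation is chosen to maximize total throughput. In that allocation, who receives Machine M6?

This is a one-to-one assignment (maximum-weight bipartite matching).
Optimal: Juno→Machine M3 (2311 ops/s), Iris→Machine M7 (1709 ops/s), Ridgeline→Machine M4 (2384 ops/s), Pioneer→Machine M5 (1547 ops/s), Delta→Machine M6 (1491 ops/s), Umbra→Machine M2 (2066 ops/s) — total 2311+1709+2384+1547+1491+2066 = 11508 ops/s.
Row-greedy (each tenant in turn takes its best remaining instance) gives 10103 ops/s, worse by 1405.
Checked against all permutations: 11508 ops/s is optimal.
Delta's own top instance is Machine M4 (2335 ops/s), but forcing Delta→Machine M4 and reassigning the rest optimally gives only 10445 ops/s — worse by 1063.

Delta receives Machine M6.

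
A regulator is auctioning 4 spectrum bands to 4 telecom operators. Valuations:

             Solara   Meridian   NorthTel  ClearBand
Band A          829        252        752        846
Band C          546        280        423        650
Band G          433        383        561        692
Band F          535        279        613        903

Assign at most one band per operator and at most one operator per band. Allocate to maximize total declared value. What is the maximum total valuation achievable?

Maximum total: $2584M

This is a one-to-one assignment (maximum-weight bipartite matching).
Optimal: Solara→Band C ($546M), Meridian→Band G ($383M), NorthTel→Band A ($752M), ClearBand→Band F ($903M) — total 546+383+752+903 = $2584M.
Row-greedy (each operator in turn takes its best remaining band) gives $2475M, worse by 109.
Next-best assignment: Solara→Band A, Meridian→Band C, NorthTel→Band G, ClearBand→Band F = $2573M.
No other one-to-one assignment exceeds $2584M.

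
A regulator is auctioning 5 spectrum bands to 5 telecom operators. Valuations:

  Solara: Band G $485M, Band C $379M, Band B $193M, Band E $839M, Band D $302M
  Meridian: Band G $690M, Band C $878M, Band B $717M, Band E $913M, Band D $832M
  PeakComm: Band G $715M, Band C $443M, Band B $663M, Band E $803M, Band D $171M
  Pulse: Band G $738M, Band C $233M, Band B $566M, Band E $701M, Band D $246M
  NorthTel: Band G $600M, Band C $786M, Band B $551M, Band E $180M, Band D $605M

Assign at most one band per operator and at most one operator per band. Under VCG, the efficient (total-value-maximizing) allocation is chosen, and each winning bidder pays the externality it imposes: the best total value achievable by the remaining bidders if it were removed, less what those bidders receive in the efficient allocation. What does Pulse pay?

Efficient allocation: Solara→Band E ($839M), Meridian→Band D ($832M), PeakComm→Band B ($663M), Pulse→Band G ($738M), NorthTel→Band C ($786M); total welfare W = $3858M.
Pulse receives Band G at value $738M, so the others get W − 738 = $3120M.
Without Pulse: best allocation of the remaining 4 bidders over all 5 bands is Solara→Band E ($839M), Meridian→Band D ($832M), PeakComm→Band G ($715M), NorthTel→Band C ($786M), total $3172M.
VCG payment = (others' best without Pulse) − (others' welfare with Pulse) = 3172 − 3120 = $52M.

Pulse pays $52M.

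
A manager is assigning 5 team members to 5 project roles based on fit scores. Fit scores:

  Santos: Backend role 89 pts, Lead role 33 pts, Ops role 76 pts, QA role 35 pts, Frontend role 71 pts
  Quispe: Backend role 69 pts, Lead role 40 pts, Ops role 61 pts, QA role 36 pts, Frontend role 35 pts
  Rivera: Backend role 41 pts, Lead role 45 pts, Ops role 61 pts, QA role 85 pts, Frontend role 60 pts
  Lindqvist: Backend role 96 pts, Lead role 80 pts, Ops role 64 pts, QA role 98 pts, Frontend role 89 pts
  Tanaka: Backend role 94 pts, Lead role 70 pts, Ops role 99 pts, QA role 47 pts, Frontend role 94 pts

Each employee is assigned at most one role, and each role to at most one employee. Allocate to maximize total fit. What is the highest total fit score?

Max total: 409 pts

Optimal: Santos→Backend role (89 pts), Quispe→Ops role (61 pts), Rivera→QA role (85 pts), Lindqvist→Lead role (80 pts), Tanaka→Frontend role (94 pts) — total 89+61+85+80+94 = 409 pts.
Row-greedy (each employee in turn takes its best remaining role) gives 394 pts, worse by 15.
Next-best assignment: Santos→Ops role, Quispe→Backend role, Rivera→QA role, Lindqvist→Lead role, Tanaka→Frontend role = 404 pts.
Swapping Tanaka↔Lindqvist (Tanaka→Lead role 70 pts, Lindqvist→Frontend role 89 pts) loses 15.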